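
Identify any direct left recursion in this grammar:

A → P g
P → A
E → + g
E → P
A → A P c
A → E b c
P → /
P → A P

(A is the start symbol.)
Yes, A is left-recursive

A → P g: starts with P
P → A: starts with A
E → + g: starts with '+'
E → P: starts with P
A → A P c: LEFT RECURSIVE (starts with A)
A → E b c: starts with E
P → /: starts with '/'
P → A P: starts with A

The grammar has direct left recursion on: A.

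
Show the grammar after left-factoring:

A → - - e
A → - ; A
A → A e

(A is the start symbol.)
Left-factoring transforms A → αβ₁ | αβ₂ into A → αA' and A' → β₁ | β₂
(α is the longest common prefix among the alternatives). Repeat until
no nonterminal has two alternatives with a common prefix.

Round 1: A has alternatives sharing prefix '-'. Introduce A': A → - A'
  Add: A' → - e
  Add: A' → ; A

No remaining common prefixes — done.

Resulting grammar:
A → - A'
A' → - e
A' → ; A
A → A e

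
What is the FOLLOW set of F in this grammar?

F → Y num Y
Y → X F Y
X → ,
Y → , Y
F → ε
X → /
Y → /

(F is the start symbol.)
{ $, ',', '/' }

To compute FOLLOW(F), find every occurrence of F on a right-hand side N → α F β: add FIRST(β) \ {ε}, and if β is empty or nullable also add FOLLOW(N). Iterate to a fixed point.

F is the start symbol, so $ ∈ FOLLOW(F).
In Y → X F Y: F is followed by Y, add FIRST(Y) \ {ε} = { ',', '/' }

Taking the union: FOLLOW(F) = { $, ',', '/' }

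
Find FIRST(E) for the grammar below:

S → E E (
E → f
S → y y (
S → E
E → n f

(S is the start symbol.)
To compute FIRST(E), examine every production with E on the left-hand side, reading each right-hand side left to right until a non-nullable symbol is reached.

From E → f:
  - f is a terminal: add 'f' and stop
From E → n f:
  - n is a terminal: add 'n' and stop

Collecting: FIRST(E) = { 'f', 'n' }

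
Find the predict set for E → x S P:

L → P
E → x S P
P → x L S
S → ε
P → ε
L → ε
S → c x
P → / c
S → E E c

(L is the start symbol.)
{ 'x' }

PREDICT(E → x S P) = (FIRST(RHS) \ {ε}) ∪ (FOLLOW(E) if ε ∈ FIRST(RHS), i.e. RHS ⇒* ε)
FIRST(x S P) = { 'x' }
ε ∉ FIRST(x S P), so FOLLOW(E) is not added.
PREDICT(E → x S P) = { 'x' }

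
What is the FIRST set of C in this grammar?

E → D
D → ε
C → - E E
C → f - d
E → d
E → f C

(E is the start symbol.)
{ '-', 'f' }

From C → - E E:
  - '-' is a terminal: add '-' and stop
From C → f - d:
  - f is a terminal: add 'f' and stop

Collecting: FIRST(C) = { '-', 'f' }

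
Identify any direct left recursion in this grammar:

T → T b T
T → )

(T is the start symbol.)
Yes, T is left-recursive

Direct left recursion occurs when N → N α for some non-terminal N (the right-hand side begins with the left-hand side itself).

T → T b T: LEFT RECURSIVE (starts with T)
T → ): starts with ')'

The grammar has direct left recursion on: T.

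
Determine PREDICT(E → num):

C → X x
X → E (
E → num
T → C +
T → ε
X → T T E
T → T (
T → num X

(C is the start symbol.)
PREDICT(E → num) = (FIRST(RHS) \ {ε}) ∪ (FOLLOW(E) if ε ∈ FIRST(RHS), i.e. RHS ⇒* ε)
FIRST(num) = { 'num' }
ε ∉ FIRST(num), so FOLLOW(E) is not added.
PREDICT(E → num) = { 'num' }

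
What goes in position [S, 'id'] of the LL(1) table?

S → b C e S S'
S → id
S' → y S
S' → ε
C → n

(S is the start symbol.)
To find M[S, 'id'], we find productions for S where 'id' is in the predict set (PREDICT(N → α) = (FIRST(α) \ {ε}) ∪ (FOLLOW(N) if α ⇒* ε)).

S → b C e S S': PREDICT = { 'b' }
S → id: PREDICT = { 'id' }
  'id' is in predict set, so this production goes in M[S, 'id']

M[S, 'id'] = S → id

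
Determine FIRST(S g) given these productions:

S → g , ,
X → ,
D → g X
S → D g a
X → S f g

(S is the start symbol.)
{ 'g' }

FIRST sets of the non-terminals involved (from the grammar, by fixed-point iteration):
  FIRST(S) = { 'g' }

To compute FIRST(S g), process the symbols left to right:
Symbol S is a non-terminal. Add FIRST(S) \ {ε} = { 'g' }
S is not nullable (ε ∉ FIRST(S)), so stop here.
FIRST(S g) = { 'g' }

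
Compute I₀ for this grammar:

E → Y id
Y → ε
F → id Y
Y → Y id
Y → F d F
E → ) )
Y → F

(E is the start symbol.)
{ [E → . ) )], [E → . Y id], [E' → . E], [F → . id Y], [Y → . F d F], [Y → . F], [Y → . Y id], [Y → .] }

First, augment the grammar with E' → E
I₀ = CLOSURE({ [E' → . E] }):
  [E' → . E] has the dot before E: add [E → . Y id], [E → . ) )]
  [E → . Y id] has the dot before Y: add [Y → .], [Y → . Y id], [Y → . F d F], [Y → . F]
  [Y → . F d F] has the dot before F: add [F → . id Y]
No further items can be added.

I₀ = { [E → . ) )], [E → . Y id], [E' → . E], [F → . id Y], [Y → . F d F], [Y → . F], [Y → . Y id], [Y → .] }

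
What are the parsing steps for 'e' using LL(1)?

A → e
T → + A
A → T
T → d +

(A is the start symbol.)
LL(1) parsing maintains a stack (initially the start symbol over $) and the input. At each step: if the stack top is a terminal, match it against the current input token; if it is a non-terminal N, replace it with the RHS of M[N, lookahead] (the unique production whose predict set contains the lookahead).

Stack is shown with the top on the left.

Stack  Input  Action
--------------------
A $    e $    output A → e
e $    e $    match 'e'
$      $      accept

The string is accepted.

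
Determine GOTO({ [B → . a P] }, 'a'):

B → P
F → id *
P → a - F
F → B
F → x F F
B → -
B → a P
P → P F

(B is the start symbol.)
{ [B → a . P], [P → . P F], [P → . a - F] }

GOTO(I, 'a') = CLOSURE({ [A → αX.β] : [A → α.Xβ] ∈ I, X = 'a' })

Items with dot before 'a', with the dot advanced:
  [B → . a P] → [B → a . P]
Closure of the advanced items:
  [B → a . P] has the dot before P: add [P → . a - F], [P → . P F]

GOTO = { [B → a . P], [P → . P F], [P → . a - F] }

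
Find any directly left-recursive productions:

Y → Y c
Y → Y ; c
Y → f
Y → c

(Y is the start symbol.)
Yes, Y is left-recursive

Direct left recursion occurs when N → N α for some non-terminal N (the right-hand side begins with the left-hand side itself).

Y → Y c: LEFT RECURSIVE (starts with Y)
Y → Y ; c: LEFT RECURSIVE (starts with Y)
Y → f: starts with f
Y → c: starts with c

The grammar has direct left recursion on: Y.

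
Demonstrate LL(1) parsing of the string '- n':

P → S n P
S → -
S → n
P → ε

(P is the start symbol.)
Stack is shown with the top on the left.

Stack    Input  Action
----------------------
P $      - n $  output P → S n P
S n P $  - n $  output S → -
- n P $  - n $  match '-'
n P $    n $    match 'n'
P $      $      output P → ε
$        $      accept

The string is accepted.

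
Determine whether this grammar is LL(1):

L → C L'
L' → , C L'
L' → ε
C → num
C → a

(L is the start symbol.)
A grammar is LL(1) if for each non-terminal N with multiple productions, the predict sets of those productions are pairwise disjoint, where PREDICT(N → α) = (FIRST(α) \ {ε}) ∪ (FOLLOW(N) if α ⇒* ε).

Relevant sets:
  FOLLOW(L') = { $ }

For L':
  PREDICT(L' → ',' C L') = { ',' }
  PREDICT(L' → ε) = { $ }
For C:
  PREDICT(C → num) = { 'num' }
  PREDICT(C → a) = { 'a' }
L has a single production, so nothing to check there.

All predict sets are disjoint. The grammar IS LL(1).

Answer: Yes, the grammar is LL(1).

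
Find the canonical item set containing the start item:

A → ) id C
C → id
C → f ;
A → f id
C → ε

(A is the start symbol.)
First, augment the grammar with A' → A
I₀ = CLOSURE({ [A' → . A] }):
  [A' → . A] has the dot before A: add [A → . ) id C], [A → . f id]
No further items can be added.

I₀ = { [A → . ) id C], [A → . f id], [A' → . A] }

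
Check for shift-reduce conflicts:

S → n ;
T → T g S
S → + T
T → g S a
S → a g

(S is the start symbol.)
Yes — I7: [S → + T .] vs [T → T . g S]

Augment with S' → S and build the canonical LR(0) collection (I0 = CLOSURE({[S' → . S]}), then GOTO on every symbol after a dot until no new states appear). It has 13 states:
  I0: { [S → . + T], [S → . a g], [S → . n ;], [S' → . S] }  — shift
  I1: { [S → + . T], [T → . T g S], [T → . g S a] }  — shift
  I2: { [S' → S .] }  — accept
  I3: { [S → a . g] }  — shift
  I4: { [S → n . ;] }  — shift
  I5: { [S → n ; .] }  — reduce
  I6: { [S → a g .] }  — reduce
  I7: { [S → + T .], [T → T . g S] }  — shift, reduce
  I8: { [S → . + T], [S → . a g], [S → . n ;], [T → g . S a] }  — shift
  I9: { [T → g S . a] }  — shift
  I10: { [T → g S a .] }  — reduce
  I11: { [S → . + T], [S → . a g], [S → . n ;], [T → T g . S] }  — shift
  I12: { [T → T g S .] }  — reduce

I7 contains reduce item [S → + T .] and shift item [T → T . g S] — shift-reduce conflict.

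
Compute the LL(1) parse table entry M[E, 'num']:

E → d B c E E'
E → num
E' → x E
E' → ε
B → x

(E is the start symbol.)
E → num

To find M[E, 'num'], we find productions for E where 'num' is in the predict set (PREDICT(N → α) = (FIRST(α) \ {ε}) ∪ (FOLLOW(N) if α ⇒* ε)).

E → d B c E E': PREDICT = { 'd' }
E → num: PREDICT = { 'num' }
  'num' is in predict set, so this production goes in M[E, 'num']

M[E, 'num'] = E → num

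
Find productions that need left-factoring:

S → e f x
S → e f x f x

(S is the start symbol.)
Left-factoring is needed when two productions for the same non-terminal
share a common prefix on the right-hand side.

Productions for S:
  S → e f x
  S → e f x f x

Found common prefix 'e f x' in productions for S

Answer: Yes, S has productions with common prefix 'e f x'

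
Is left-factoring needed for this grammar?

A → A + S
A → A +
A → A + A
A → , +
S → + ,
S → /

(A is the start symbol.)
Left-factoring is needed when two productions for the same non-terminal
share a common prefix on the right-hand side.

Productions for A:
  A → A + S
  A → A +
  A → A + A
  A → , +
Productions for S:
  S → + ,
  S → /

Found common prefix 'A +' in productions for A

Answer: Yes, A has productions with common prefix 'A +'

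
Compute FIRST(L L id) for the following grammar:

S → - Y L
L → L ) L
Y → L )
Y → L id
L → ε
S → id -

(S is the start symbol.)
{ ')', 'id' }

FIRST sets of the non-terminals involved (from the grammar, by fixed-point iteration):
  FIRST(L) = { ')', ε }

To compute FIRST(L L id), process the symbols left to right:
Symbol L is a non-terminal. Add FIRST(L) \ {ε} = { ')' }
L is nullable (ε ∈ FIRST(L)), continue to the next symbol.
Symbol L is a non-terminal. Add FIRST(L) \ {ε} = { ')' }
L is nullable (ε ∈ FIRST(L)), continue to the next symbol.
Symbol id is a terminal. Add 'id' and stop.
FIRST(L L id) = { ')', 'id' }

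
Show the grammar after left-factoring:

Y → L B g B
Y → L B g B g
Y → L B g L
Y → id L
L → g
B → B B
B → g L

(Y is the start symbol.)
Left-factoring transforms A → αβ₁ | αβ₂ into A → αA' and A' → β₁ | β₂
(α is the longest common prefix among the alternatives). Repeat until
no nonterminal has two alternatives with a common prefix.

Round 1: Y has alternatives sharing prefix 'L B g'. Introduce Y': Y → L B g Y'
  Add: Y' → B
  Add: Y' → B g
  Add: Y' → L

Round 2: Y' has alternatives sharing prefix 'B'. Introduce Y'': Y' → B Y''
  Add: Y'' → ε
  Add: Y'' → g

No remaining common prefixes — done.

Resulting grammar:
Y → L B g Y'
Y' → B Y''
Y'' → ε
Y'' → g
Y' → L
Y → id L
L → g
B → B B
B → g L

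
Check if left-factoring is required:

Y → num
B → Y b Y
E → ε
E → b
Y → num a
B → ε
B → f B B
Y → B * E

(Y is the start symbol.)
Yes, Y has productions with common prefix 'num'

Left-factoring is needed when two productions for the same non-terminal
share a common prefix on the right-hand side.

Productions for Y:
  Y → num
  Y → num a
  Y → B * E
Productions for B:
  B → Y b Y
  B → ε
  B → f B B
Productions for E:
  E → ε
  E → b

Found common prefix 'num' in productions for Y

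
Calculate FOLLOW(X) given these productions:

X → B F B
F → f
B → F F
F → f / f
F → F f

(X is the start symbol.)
{ $ }

X is the start symbol, so $ ∈ FOLLOW(X).
X does not occur on any right-hand side.

Taking the union: FOLLOW(X) = { $ }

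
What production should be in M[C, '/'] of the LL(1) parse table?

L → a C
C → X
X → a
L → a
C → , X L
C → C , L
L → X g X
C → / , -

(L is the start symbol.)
To find M[C, '/'], we find productions for C where '/' is in the predict set (PREDICT(N → α) = (FIRST(α) \ {ε}) ∪ (FOLLOW(N) if α ⇒* ε)).

Relevant sets:
  FIRST(X) = { 'a' }
  FIRST(C) = { ',', '/', 'a' }

C → X: PREDICT = { 'a' }
C → , X L: PREDICT = { ',' }
C → C , L: PREDICT = { ',', '/', 'a' }
  '/' is in predict set, so this production goes in M[C, '/']
C → / , -: PREDICT = { '/' }
  '/' is in predict set, so this production goes in M[C, '/']

M[C, '/'] = C → C , L, C → / , -  (a multiply-defined cell — the grammar is not LL(1))

Answer: C → C , L, C → / , -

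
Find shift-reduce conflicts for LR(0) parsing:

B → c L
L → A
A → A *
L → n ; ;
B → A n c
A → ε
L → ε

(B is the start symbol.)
Augment with B' → B and build the canonical LR(0) collection (I0 = CLOSURE({[B' → . B]}), then GOTO on every symbol after a dot until no new states appear). It has 12 states:
  I0: { [A → . A *], [A → .], [B → . A n c], [B → . c L], [B' → . B] }  — shift, reduce
  I1: { [A → A . *], [B → A . n c] }  — shift
  I2: { [B' → B .] }  — accept
  I3: { [A → . A *], [A → .], [B → c . L], [L → . A], [L → . n ; ;], [L → .] }  — shift, 2 reduces
  I4: { [A → A . *], [L → A .] }  — shift, reduce
  I5: { [B → c L .] }  — reduce
  I6: { [L → n . ; ;] }  — shift
  I7: { [L → n ; . ;] }  — shift
  I8: { [L → n ; ; .] }  — reduce
  I9: { [A → A * .] }  — reduce
  I10: { [B → A n . c] }  — shift
  I11: { [B → A n c .] }  — reduce

I0 contains reduce item [A → .] and shift item [B → . c L] — shift-reduce conflict.
I3 contains reduce items [A → .], [L → .] and shift item [L → . n ; ;] — shift-reduce conflict.
I4 contains reduce item [L → A .] and shift item [A → A . *] — shift-reduce conflict.

Answer: Yes — I0: [A → .] vs [B → . c L]; I3: [A → .] vs [L → . n ; ;]; I4: [L → A .] vs [A → A . *]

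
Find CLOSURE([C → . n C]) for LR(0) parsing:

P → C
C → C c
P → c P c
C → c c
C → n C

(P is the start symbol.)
Start with: [C → . n C]
The dot precedes the terminal n, so nothing is added.

CLOSURE = { [C → . n C] }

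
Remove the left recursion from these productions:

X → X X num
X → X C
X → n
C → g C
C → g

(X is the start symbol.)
X is directly left-recursive. The standard transformation for
  A → A α₁ | ... | A α_m | β₁ | ... | β_n
is
  A  → β₁ A' | ... | β_n A'
  A' → α₁ A' | ... | α_m A' | ε

X → n becomes X → n X'
X → X X num becomes X' → X num X'
X → X C becomes X' → C X'
Add X' → ε

Productions for other non-terminals are unchanged:
  C → g C
  C → g

Resulting grammar:
X → n X'
X' → X num X'
X' → C X'
X' → ε
C → g C
C → g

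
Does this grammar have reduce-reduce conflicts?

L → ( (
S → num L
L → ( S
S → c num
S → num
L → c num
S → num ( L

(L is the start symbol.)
Yes — I14: [L → c num .] vs [S → c num .]

A reduce-reduce conflict occurs when an LR(0) state has two complete items [A → α .] and [B → β .] — both call for a reduction, and with no lookahead the parser cannot choose between them.

Augment with L' → L and build the canonical LR(0) collection (I0 = CLOSURE({[L' → . L]}), then GOTO on every symbol after a dot until no new states appear). It has 16 states:
  I0: { [L → . ( (], [L → . ( S], [L → . c num], [L' → . L] }  — shift
  I1: { [L → ( . (], [L → ( . S], [S → . c num], [S → . num ( L], [S → . num L], [S → . num] }  — shift
  I2: { [L' → L .] }  — accept
  I3: { [L → c . num] }  — shift
  I4: { [L → c num .] }  — reduce
  I5: { [L → ( ( .] }  — reduce
  I6: { [L → ( S .] }  — reduce
  I7: { [S → c . num] }  — shift
  I8: { [L → . ( (], [L → . ( S], [L → . c num], [S → num . ( L], [S → num . L], [S → num .] }  — shift, reduce
  I9: { [L → ( . (], [L → ( . S], [L → . ( (], [L → . ( S], [L → . c num], [S → . c num], [S → . num ( L], [S → . num L], [S → . num], [S → num ( . L] }  — shift
  I10: { [S → num L .] }  — reduce
  I11: { [L → ( ( .], [L → ( . (], [L → ( . S], [S → . c num], [S → . num ( L], [S → . num L], [S → . num] }  — shift, reduce
  I12: { [S → num ( L .] }  — reduce
  I13: { [L → c . num], [S → c . num] }  — shift
  I14: { [L → c num .], [S → c num .] }  — 2 reduces
  I15: { [S → c num .] }  — reduce

I14 contains complete items [L → c num .], [S → c num .] — reduce-reduce conflict.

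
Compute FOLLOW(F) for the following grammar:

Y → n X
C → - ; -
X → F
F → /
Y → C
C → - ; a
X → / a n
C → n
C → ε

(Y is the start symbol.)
{ $ }

In X → F: F is at the end, add FOLLOW(X)

The FOLLOW sets referred to above (computed the same way, to a fixed point):
  FOLLOW(X) = { $ }

Taking the union: FOLLOW(F) = { $ }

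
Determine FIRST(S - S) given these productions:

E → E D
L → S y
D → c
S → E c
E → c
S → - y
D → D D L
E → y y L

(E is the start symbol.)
{ '-', 'c', 'y' }

FIRST sets of the non-terminals involved (from the grammar, by fixed-point iteration):
  FIRST(S) = { '-', 'c', 'y' }

To compute FIRST(S - S), process the symbols left to right:
Symbol S is a non-terminal. Add FIRST(S) \ {ε} = { '-', 'c', 'y' }
S is not nullable (ε ∉ FIRST(S)), so stop here.
FIRST(S - S) = { '-', 'c', 'y' }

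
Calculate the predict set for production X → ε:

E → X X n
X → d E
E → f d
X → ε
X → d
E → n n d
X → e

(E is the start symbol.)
PREDICT(X → ε) = (FIRST(RHS) \ {ε}) ∪ (FOLLOW(X) if ε ∈ FIRST(RHS), i.e. RHS ⇒* ε)
The right-hand side is ε (FIRST(ε) = { ε }), so the predict set is FOLLOW(X) = { 'd', 'e', 'n' }
PREDICT(X → ε) = { 'd', 'e', 'n' }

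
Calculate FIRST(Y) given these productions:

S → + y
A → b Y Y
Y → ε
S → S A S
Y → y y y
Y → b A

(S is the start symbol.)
{ 'b', 'y', ε }

To compute FIRST(Y), examine every production with Y on the left-hand side, reading each right-hand side left to right until a non-nullable symbol is reached.

From Y → ε:
  - ε-production, so ε ∈ FIRST(Y)
From Y → y y y:
  - y is a terminal: add 'y' and stop
From Y → b A:
  - b is a terminal: add 'b' and stop

Collecting: FIRST(Y) = { 'b', 'y', ε }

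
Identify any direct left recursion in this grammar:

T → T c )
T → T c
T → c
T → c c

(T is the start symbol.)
Direct left recursion occurs when N → N α for some non-terminal N (the right-hand side begins with the left-hand side itself).

T → T c ): LEFT RECURSIVE (starts with T)
T → T c: LEFT RECURSIVE (starts with T)
T → c: starts with c
T → c c: starts with c

The grammar has direct left recursion on: T.

Answer: Yes, T is left-recursive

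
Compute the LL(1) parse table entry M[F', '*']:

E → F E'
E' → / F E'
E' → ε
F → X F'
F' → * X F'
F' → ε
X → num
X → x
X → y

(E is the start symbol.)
F' → * X F'

To find M[F', '*'], we find productions for F' where '*' is in the predict set (PREDICT(N → α) = (FIRST(α) \ {ε}) ∪ (FOLLOW(N) if α ⇒* ε)).

Relevant sets:
  FOLLOW(F') = { $, '/' }

F' → * X F': PREDICT = { '*' }
  '*' is in predict set, so this production goes in M[F', '*']
F' → ε: PREDICT = { $, '/' }

M[F', '*'] = F' → * X F'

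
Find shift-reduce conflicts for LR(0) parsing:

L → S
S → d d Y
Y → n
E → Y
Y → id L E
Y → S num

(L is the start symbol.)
No shift-reduce conflicts

Augment with L' → L and build the canonical LR(0) collection (I0 = CLOSURE({[L' → . L]}), then GOTO on every symbol after a dot until no new states appear). It has 13 states:
  I0: { [L → . S], [L' → . L], [S → . d d Y] }  — shift
  I1: { [L' → L .] }  — accept
  I2: { [L → S .] }  — reduce
  I3: { [S → d . d Y] }  — shift
  I4: { [S → . d d Y], [S → d d . Y], [Y → . S num], [Y → . id L E], [Y → . n] }  — shift
  I5: { [Y → S . num] }  — shift
  I6: { [S → d d Y .] }  — reduce
  I7: { [L → . S], [S → . d d Y], [Y → id . L E] }  — shift
  I8: { [Y → n .] }  — reduce
  I9: { [E → . Y], [S → . d d Y], [Y → . S num], [Y → . id L E], [Y → . n], [Y → id L . E] }  — shift
  I10: { [Y → id L E .] }  — reduce
  I11: { [E → Y .] }  — reduce
  I12: { [Y → S num .] }  — reduce

No state contains both a complete item and a shift item.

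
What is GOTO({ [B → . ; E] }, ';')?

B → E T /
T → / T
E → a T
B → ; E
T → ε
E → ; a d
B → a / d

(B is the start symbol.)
{ [B → ; . E], [E → . ; a d], [E → . a T] }

GOTO(I, ';') = CLOSURE({ [A → αX.β] : [A → α.Xβ] ∈ I, X = ';' })

Items with dot before ';', with the dot advanced:
  [B → . ; E] → [B → ; . E]
Closure of the advanced items:
  [B → ; . E] has the dot before E: add [E → . a T], [E → . ; a d]

GOTO = { [B → ; . E], [E → . ; a d], [E → . a T] }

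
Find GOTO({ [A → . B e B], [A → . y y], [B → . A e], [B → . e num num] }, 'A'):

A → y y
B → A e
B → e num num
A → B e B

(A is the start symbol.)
{ [B → A . e] }

GOTO(I, 'A') = CLOSURE({ [A → αX.β] : [A → α.Xβ] ∈ I, X = 'A' })

Items with dot before 'A', with the dot advanced:
  [B → . A e] → [B → A . e]
Closure adds nothing (no advanced item has the dot before a non-terminal).

GOTO = { [B → A . e] }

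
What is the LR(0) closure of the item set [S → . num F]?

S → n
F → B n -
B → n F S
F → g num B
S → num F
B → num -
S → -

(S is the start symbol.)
Start with: [S → . num F]
The dot precedes the terminal num, so nothing is added.

CLOSURE = { [S → . num F] }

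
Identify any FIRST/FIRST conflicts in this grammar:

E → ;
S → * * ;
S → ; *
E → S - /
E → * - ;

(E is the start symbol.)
FIRST sets of the non-terminals at (or reachable through a nullable prefix from) the front of some alternative:
  FIRST(S) = { '*', ';' }

Productions for E:
  E → ;: FIRST = { ';' }
  E → S - /: FIRST = { '*', ';' }
  E → * - ;: FIRST = { '*' }
Productions for S:
  S → * * ;: FIRST = { '*' }
  S → ; *: FIRST = { ';' }

Conflict for E: E → ; and E → S - /
  Overlap: { ';' }
Conflict for E: E → S - / and E → * - ;
  Overlap: { '*' }

Answer: Yes. E → ';' / E → S '-' '/' on { ';' }; E → S '-' '/' / E → '*' '-' ';' on { '*' }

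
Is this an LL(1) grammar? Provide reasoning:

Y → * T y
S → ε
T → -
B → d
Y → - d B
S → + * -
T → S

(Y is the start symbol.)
A grammar is LL(1) if for each non-terminal N with multiple productions, the predict sets of those productions are pairwise disjoint, where PREDICT(N → α) = (FIRST(α) \ {ε}) ∪ (FOLLOW(N) if α ⇒* ε).

Relevant sets:
  FIRST(S) = { '+', ε }
  FOLLOW(S) = { 'y' }
  FOLLOW(T) = { 'y' }

For Y:
  PREDICT(Y → '*' T y) = { '*' }
  PREDICT(Y → '-' d B) = { '-' }
For S:
  PREDICT(S → ε) = { 'y' }
  PREDICT(S → '+' '*' '-') = { '+' }
For T:
  PREDICT(T → '-') = { '-' }
  PREDICT(T → S) = { '+', 'y' }
B has a single production, so nothing to check there.

All predict sets are disjoint. The grammar IS LL(1).

Answer: Yes, the grammar is LL(1).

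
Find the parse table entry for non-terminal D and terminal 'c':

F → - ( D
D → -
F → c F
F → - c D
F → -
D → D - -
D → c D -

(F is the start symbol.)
To find M[D, 'c'], we find productions for D where 'c' is in the predict set (PREDICT(N → α) = (FIRST(α) \ {ε}) ∪ (FOLLOW(N) if α ⇒* ε)).

Relevant sets:
  FIRST(D) = { '-', 'c' }

D → -: PREDICT = { '-' }
D → D - -: PREDICT = { '-', 'c' }
  'c' is in predict set, so this production goes in M[D, 'c']
D → c D -: PREDICT = { 'c' }
  'c' is in predict set, so this production goes in M[D, 'c']

M[D, 'c'] = D → D - -, D → c D -  (a multiply-defined cell — the grammar is not LL(1))

Answer: D → D - -, D → c D -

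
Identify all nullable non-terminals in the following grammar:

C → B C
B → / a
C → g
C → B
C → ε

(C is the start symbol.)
A non-terminal is nullable if it can derive ε (the empty string): either it has an ε-production, or it has a production whose right-hand side consists entirely of nullable non-terminals.

ε-productions: C → ε
So C is immediately nullable.
No further non-terminal can be added: every production for the remaining non-terminals contains a terminal or a non-nullable non-terminal.
Nullable = { 'C' }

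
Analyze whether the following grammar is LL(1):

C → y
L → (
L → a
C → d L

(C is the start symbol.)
A grammar is LL(1) if for each non-terminal N with multiple productions, the predict sets of those productions are pairwise disjoint, where PREDICT(N → α) = (FIRST(α) \ {ε}) ∪ (FOLLOW(N) if α ⇒* ε).

For C:
  PREDICT(C → y) = { 'y' }
  PREDICT(C → d L) = { 'd' }
For L:
  PREDICT(L → '(') = { '(' }
  PREDICT(L → a) = { 'a' }

All predict sets are disjoint. The grammar IS LL(1).

Answer: Yes, the grammar is LL(1).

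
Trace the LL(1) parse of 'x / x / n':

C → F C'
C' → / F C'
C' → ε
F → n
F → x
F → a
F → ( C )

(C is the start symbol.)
Stack is shown with the top on the left.

Stack     Input        Action
-----------------------------
C $       x / x / n $  output C → F C'
F C' $    x / x / n $  output F → x
x C' $    x / x / n $  match 'x'
C' $      / x / n $    output C' → / F C'
/ F C' $  / x / n $    match '/'
F C' $    x / n $      output F → x
x C' $    x / n $      match 'x'
C' $      / n $        output C' → / F C'
/ F C' $  / n $        match '/'
F C' $    n $          output F → n
n C' $    n $          match 'n'
C' $      $            output C' → ε
$         $            accept

The string is accepted.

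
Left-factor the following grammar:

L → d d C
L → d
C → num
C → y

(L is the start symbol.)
Left-factoring transforms A → αβ₁ | αβ₂ into A → αA' and A' → β₁ | β₂
(α is the longest common prefix among the alternatives). Repeat until
no nonterminal has two alternatives with a common prefix.

Round 1: L has alternatives sharing prefix 'd'. Introduce L': L → d L'
  Add: L' → d C
  Add: L' → ε

No remaining common prefixes — done.

Resulting grammar:
L → d L'
L' → d C
L' → ε
C → num
C → y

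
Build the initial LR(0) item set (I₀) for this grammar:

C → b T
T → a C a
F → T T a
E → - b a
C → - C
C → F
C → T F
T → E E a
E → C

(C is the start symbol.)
{ [C → . - C], [C → . F], [C → . T F], [C → . b T], [C' → . C], [E → . - b a], [E → . C], [F → . T T a], [T → . E E a], [T → . a C a] }

First, augment the grammar with C' → C
I₀ = CLOSURE({ [C' → . C] }):
  [C' → . C] has the dot before C: add [C → . b T], [C → . - C], [C → . F], [C → . T F]
  [C → . F] has the dot before F: add [F → . T T a]
  [C → . T F] has the dot before T: add [T → . a C a], [T → . E E a]
  [T → . E E a] has the dot before E: add [E → . - b a], [E → . C]
No further items can be added.

I₀ = { [C → . - C], [C → . F], [C → . T F], [C → . b T], [C' → . C], [E → . - b a], [E → . C], [F → . T T a], [T → . E E a], [T → . a C a] }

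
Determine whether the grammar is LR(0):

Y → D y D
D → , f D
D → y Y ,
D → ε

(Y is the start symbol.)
Augment with Y' → Y and build the canonical LR(0) collection (I0 = CLOSURE({[Y' → . Y]}), then GOTO on every symbol after a dot until no new states appear). It has 11 states:
  I0: { [D → . , f D], [D → . y Y ,], [D → .], [Y → . D y D], [Y' → . Y] }  — shift, reduce
  I1: { [D → , . f D] }  — shift
  I2: { [Y → D . y D] }  — shift
  I3: { [Y' → Y .] }  — accept
  I4: { [D → . , f D], [D → . y Y ,], [D → .], [D → y . Y ,], [Y → . D y D] }  — shift, reduce
  I5: { [D → y Y . ,] }  — shift
  I6: { [D → y Y , .] }  — reduce
  I7: { [D → . , f D], [D → . y Y ,], [D → .], [Y → D y . D] }  — shift, reduce
  I8: { [Y → D y D .] }  — reduce
  I9: { [D → , f . D], [D → . , f D], [D → . y Y ,], [D → .] }  — shift, reduce
  I10: { [D → , f D .] }  — reduce

Conflict in state I0:
  Shift-reduce conflict between [D → .] and [D → . , f D]
So the grammar is NOT LR(0).

Answer: No. Shift-reduce conflict between [D → .] and [D → . , f D]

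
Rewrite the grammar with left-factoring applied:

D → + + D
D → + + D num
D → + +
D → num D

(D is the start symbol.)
D → + + D'
D' → D D''
D'' → ε
D'' → num
D' → ε
D → num D

Left-factoring transforms A → αβ₁ | αβ₂ into A → αA' and A' → β₁ | β₂
(α is the longest common prefix among the alternatives). Repeat until
no nonterminal has two alternatives with a common prefix.

Round 1: D has alternatives sharing prefix '+ +'. Introduce D': D → + + D'
  Add: D' → D
  Add: D' → D num
  Add: D' → ε

Round 2: D' has alternatives sharing prefix 'D'. Introduce D'': D' → D D''
  Add: D'' → ε
  Add: D'' → num

No remaining common prefixes — done.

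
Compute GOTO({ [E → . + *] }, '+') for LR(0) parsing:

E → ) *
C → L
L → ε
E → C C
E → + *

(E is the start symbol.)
GOTO(I, '+') = CLOSURE({ [A → αX.β] : [A → α.Xβ] ∈ I, X = '+' })

Items with dot before '+', with the dot advanced:
  [E → . + *] → [E → + . *]
Closure adds nothing (no advanced item has the dot before a non-terminal).

GOTO = { [E → + . *] }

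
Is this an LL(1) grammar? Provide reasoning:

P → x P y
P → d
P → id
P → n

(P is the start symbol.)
Yes, the grammar is LL(1).

A grammar is LL(1) if for each non-terminal N with multiple productions, the predict sets of those productions are pairwise disjoint, where PREDICT(N → α) = (FIRST(α) \ {ε}) ∪ (FOLLOW(N) if α ⇒* ε).

For P:
  PREDICT(P → x P y) = { 'x' }
  PREDICT(P → d) = { 'd' }
  PREDICT(P → id) = { 'id' }
  PREDICT(P → n) = { 'n' }

All predict sets are disjoint. The grammar IS LL(1).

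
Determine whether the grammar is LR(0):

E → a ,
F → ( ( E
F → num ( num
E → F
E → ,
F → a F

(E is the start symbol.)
Augment with E' → E and build the canonical LR(0) collection (I0 = CLOSURE({[E' → . E]}), then GOTO on every symbol after a dot until no new states appear). It has 14 states:
  I0: { [E → . ,], [E → . F], [E → . a ,], [E' → . E], [F → . ( ( E], [F → . a F], [F → . num ( num] }  — shift
  I1: { [F → ( . ( E] }  — shift
  I2: { [E → , .] }  — reduce
  I3: { [E' → E .] }  — accept
  I4: { [E → F .] }  — reduce
  I5: { [E → a . ,], [F → . ( ( E], [F → . a F], [F → . num ( num], [F → a . F] }  — shift
  I6: { [F → num . ( num] }  — shift
  I7: { [F → num ( . num] }  — shift
  I8: { [F → num ( num .] }  — reduce
  I9: { [E → a , .] }  — reduce
  I10: { [F → a F .] }  — reduce
  I11: { [F → . ( ( E], [F → . a F], [F → . num ( num], [F → a . F] }  — shift
  I12: { [E → . ,], [E → . F], [E → . a ,], [F → ( ( . E], [F → . ( ( E], [F → . a F], [F → . num ( num] }  — shift
  I13: { [F → ( ( E .] }  — reduce

Every state is either a pure shift/goto state or contains exactly one complete item and nothing to shift — no conflicts. The grammar is LR(0).

Answer: Yes, the grammar is LR(0)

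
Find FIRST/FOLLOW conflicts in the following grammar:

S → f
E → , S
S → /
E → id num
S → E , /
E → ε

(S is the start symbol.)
A FIRST/FOLLOW conflict occurs when a non-terminal N has a nullable alternative N → β (β ⇒* ε) and another alternative N → α with FIRST(α) ∩ FOLLOW(N) ≠ ∅: on such a lookahead the parser cannot decide between expanding α and letting N vanish via β.

Nullable non-terminals: E.

E: nullable alternative(s) E → ε; FOLLOW(E) = { ',' }
  E → , S: FIRST \ {ε} = { ',' } — overlaps FOLLOW(E) on { ',' }: CONFLICT
  E → id num: FIRST \ {ε} = { 'id' } — disjoint from FOLLOW(E)
  E → ε: FIRST \ {ε} = { } — this is the only nullable alternative, skip

S has no nullable alternative, so no FIRST/FOLLOW check is needed there.

So the grammar has 1 FIRST/FOLLOW conflict (marked CONFLICT above).

Answer: Yes. E → ',' S with FOLLOW(E) on { ',' }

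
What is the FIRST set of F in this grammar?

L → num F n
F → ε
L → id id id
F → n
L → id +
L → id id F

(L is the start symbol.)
From F → ε:
  - ε-production, so ε ∈ FIRST(F)
From F → n:
  - n is a terminal: add 'n' and stop

Collecting: FIRST(F) = { 'n', ε }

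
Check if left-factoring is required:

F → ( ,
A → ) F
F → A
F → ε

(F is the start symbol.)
Left-factoring is needed when two productions for the same non-terminal
share a common prefix on the right-hand side.

Productions for F:
  F → ( ,
  F → A
  F → ε

No common prefixes found.

Answer: No, left-factoring is not needed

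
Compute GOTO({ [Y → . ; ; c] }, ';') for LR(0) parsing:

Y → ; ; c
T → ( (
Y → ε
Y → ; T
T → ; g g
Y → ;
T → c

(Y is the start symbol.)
{ [Y → ; . ; c] }

GOTO(I, ';') = CLOSURE({ [A → αX.β] : [A → α.Xβ] ∈ I, X = ';' })

Items with dot before ';', with the dot advanced:
  [Y → . ; ; c] → [Y → ; . ; c]
Closure adds nothing (no advanced item has the dot before a non-terminal).

GOTO = { [Y → ; . ; c] }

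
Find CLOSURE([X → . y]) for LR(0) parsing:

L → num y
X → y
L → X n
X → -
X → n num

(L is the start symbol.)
Start with: [X → . y]
The dot precedes the terminal y, so nothing is added.

CLOSURE = { [X → . y] }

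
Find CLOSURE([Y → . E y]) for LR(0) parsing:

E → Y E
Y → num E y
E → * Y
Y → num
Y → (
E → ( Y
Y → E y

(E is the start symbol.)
To compute CLOSURE, for each item [A → α.Bβ] where B is a non-terminal, add [B → .γ] for all productions B → γ; repeat for the newly added items until nothing changes.

Start with: [Y → . E y]
  [Y → . E y] has the dot before E: add [E → . Y E], [E → . * Y], [E → . ( Y]
  [E → . Y E] has the dot before Y: add [Y → . num E y], [Y → . num], [Y → . (]
No further items can be added.

CLOSURE = { [E → . ( Y], [E → . * Y], [E → . Y E], [Y → . (], [Y → . E y], [Y → . num E y], [Y → . num] }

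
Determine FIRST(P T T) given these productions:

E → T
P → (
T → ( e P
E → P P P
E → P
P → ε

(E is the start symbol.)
FIRST sets of the non-terminals involved (from the grammar, by fixed-point iteration):
  FIRST(P) = { '(', ε }
  FIRST(T) = { '(' }

To compute FIRST(P T T), process the symbols left to right:
Symbol P is a non-terminal. Add FIRST(P) \ {ε} = { '(' }
P is nullable (ε ∈ FIRST(P)), continue to the next symbol.
Symbol T is a non-terminal. Add FIRST(T) \ {ε} = { '(' }
T is not nullable (ε ∉ FIRST(T)), so stop here.
FIRST(P T T) = { '(' }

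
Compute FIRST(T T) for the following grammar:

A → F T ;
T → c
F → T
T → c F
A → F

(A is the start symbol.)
{ 'c' }

FIRST sets of the non-terminals involved (from the grammar, by fixed-point iteration):
  FIRST(T) = { 'c' }

To compute FIRST(T T), process the symbols left to right:
Symbol T is a non-terminal. Add FIRST(T) \ {ε} = { 'c' }
T is not nullable (ε ∉ FIRST(T)), so stop here.
FIRST(T T) = { 'c' }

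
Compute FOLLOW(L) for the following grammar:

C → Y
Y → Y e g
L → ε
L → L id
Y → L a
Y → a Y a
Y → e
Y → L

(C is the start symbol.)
To compute FOLLOW(L), find every occurrence of L on a right-hand side N → α L β: add FIRST(β) \ {ε}, and if β is empty or nullable also add FOLLOW(N). Iterate to a fixed point.

In L → L id: L is followed by id, add FIRST(id) \ {ε} = { 'id' }
In Y → L a: L is followed by a, add FIRST(a) \ {ε} = { 'a' }
In Y → L: L is at the end, add FOLLOW(Y)

The FOLLOW sets referred to above (computed the same way, to a fixed point):
  FOLLOW(Y) = { $, 'a', 'e' }

Taking the union: FOLLOW(L) = { $, 'a', 'e', 'id' }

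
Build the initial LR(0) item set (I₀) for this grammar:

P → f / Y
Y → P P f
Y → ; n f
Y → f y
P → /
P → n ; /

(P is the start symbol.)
{ [P → . /], [P → . f / Y], [P → . n ; /], [P' → . P] }

First, augment the grammar with P' → P
I₀ = CLOSURE({ [P' → . P] }):
  [P' → . P] has the dot before P: add [P → . f / Y], [P → . /], [P → . n ; /]
No further items can be added.

I₀ = { [P → . /], [P → . f / Y], [P → . n ; /], [P' → . P] }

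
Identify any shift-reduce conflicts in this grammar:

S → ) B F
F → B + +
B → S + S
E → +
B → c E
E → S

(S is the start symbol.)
A shift-reduce conflict occurs when an LR(0) state has both:
  - a complete (reduce) item [A → α .] (dot at the end), and
  - a shift item [B → β . c γ] (dot before a terminal).

Augment with S' → S and build the canonical LR(0) collection (I0 = CLOSURE({[S' → . S]}), then GOTO on every symbol after a dot until no new states appear). It has 15 states:
  I0: { [S → . ) B F], [S' → . S] }  — shift
  I1: { [B → . S + S], [B → . c E], [S → ) . B F], [S → . ) B F] }  — shift
  I2: { [S' → S .] }  — accept
  I3: { [B → . S + S], [B → . c E], [F → . B + +], [S → ) B . F], [S → . ) B F] }  — shift
  I4: { [B → S . + S] }  — shift
  I5: { [B → c . E], [E → . +], [E → . S], [S → . ) B F] }  — shift
  I6: { [E → + .] }  — reduce
  I7: { [B → c E .] }  — reduce
  I8: { [E → S .] }  — reduce
  I9: { [B → S + . S], [S → . ) B F] }  — shift
  I10: { [B → S + S .] }  — reduce
  I11: { [F → B . + +] }  — shift
  I12: { [S → ) B F .] }  — reduce
  I13: { [F → B + . +] }  — shift
  I14: { [F → B + + .] }  — reduce

No state contains both a complete item and a shift item.

Answer: No shift-reduce conflicts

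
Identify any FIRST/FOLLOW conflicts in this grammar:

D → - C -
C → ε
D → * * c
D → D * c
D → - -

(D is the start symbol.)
No FIRST/FOLLOW conflicts.

Nullable non-terminals: C.
C has a nullable alternative but only one production, so nothing to check.

D has no nullable alternative, so no FIRST/FOLLOW check is needed there.

No FIRST/FOLLOW conflicts found.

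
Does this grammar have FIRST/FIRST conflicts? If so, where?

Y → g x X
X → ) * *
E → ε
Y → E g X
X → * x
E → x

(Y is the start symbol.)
Yes. Y → g x X / Y → E g X on { 'g' }

A FIRST/FIRST conflict occurs when two productions N → α and N → β for the same non-terminal have FIRST(α) ∩ FIRST(β) ≠ ∅ (with ε ∈ FIRST of a nullable right-hand side, so two nullable alternatives also conflict).

FIRST sets of the non-terminals at (or reachable through a nullable prefix from) the front of some alternative:
  FIRST(E) = { 'x', ε }

Productions for Y:
  Y → g x X: FIRST = { 'g' }
  Y → E g X: FIRST = { 'g', 'x' }
Productions for X:
  X → ) * *: FIRST = { ')' }
  X → * x: FIRST = { '*' }
Productions for E:
  E → ε: FIRST = { ε }
  E → x: FIRST = { 'x' }

Conflict for Y: Y → g x X and Y → E g X
  Overlap: { 'g' }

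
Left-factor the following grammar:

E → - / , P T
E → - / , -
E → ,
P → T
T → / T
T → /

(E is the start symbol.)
E → - / , E'
E' → P T
E' → -
E → ,
P → T
T → / T'
T' → T
T' → ε

Left-factoring transforms A → αβ₁ | αβ₂ into A → αA' and A' → β₁ | β₂
(α is the longest common prefix among the alternatives). Repeat until
no nonterminal has two alternatives with a common prefix.

Round 1: E has alternatives sharing prefix '- / ,'. Introduce E': E → - / , E'
  Add: E' → P T
  Add: E' → -

Round 2: T has alternatives sharing prefix '/'. Introduce T': T → / T'
  Add: T' → T
  Add: T' → ε

No remaining common prefixes — done.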